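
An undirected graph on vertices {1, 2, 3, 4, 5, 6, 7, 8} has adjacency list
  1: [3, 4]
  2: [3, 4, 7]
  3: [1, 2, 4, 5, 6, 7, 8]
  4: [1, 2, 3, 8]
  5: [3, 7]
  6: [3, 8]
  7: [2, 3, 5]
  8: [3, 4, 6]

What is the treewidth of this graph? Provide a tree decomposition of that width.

Treewidth 2.
Bags: B1 = {3, 4, 8}  B2 = {2, 3, 4}  B3 = {2, 3, 7}  B4 = {1, 3, 4}  B5 = {3, 6, 8}  B6 = {3, 5, 7}
Tree: B1–B2, B2–B3, B2–B4, B1–B5, B3–B6

Every bag has size at most 3, so the width is 3 − 1 = 2 and tw(G) ≤ 2. For the lower bound, the 3 vertices {3, 4, 8} are pairwise adjacent, and any tree decomposition puts a clique entirely inside one bag — forcing width ≥ 2. Therefore the treewidth is 2.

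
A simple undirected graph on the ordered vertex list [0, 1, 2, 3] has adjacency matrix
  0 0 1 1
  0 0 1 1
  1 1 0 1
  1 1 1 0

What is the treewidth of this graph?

A width-2 tree decomposition is:
Bags: B1 = {0, 2, 3}  B2 = {1, 2, 3}
Tree: B1–B2
The largest bag has 3 vertices, giving width 2; this decomposition certifies tw(G) ≤ 2. On the other hand G contains the 3-clique {0, 2, 3}. A clique must lie in a single bag of any decomposition, so no decomposition can have width below 2. Hence tw(G) = 2 exactly.

2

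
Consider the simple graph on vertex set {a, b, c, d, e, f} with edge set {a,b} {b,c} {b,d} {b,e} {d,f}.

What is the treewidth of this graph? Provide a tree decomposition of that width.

Each bag holds 2 vertices, so the decomposition has width 1, which upper-bounds the treewidth. G has an edge, so its treewidth is at least 1. Therefore the treewidth is 1.

Treewidth 1.
Bags: B1 = {b, d}  B2 = {d, f}  B3 = {a, b}  B4 = {b, e}  B5 = {b, c}
Tree: B1–B2, B1–B3, B3–B4, B4–B5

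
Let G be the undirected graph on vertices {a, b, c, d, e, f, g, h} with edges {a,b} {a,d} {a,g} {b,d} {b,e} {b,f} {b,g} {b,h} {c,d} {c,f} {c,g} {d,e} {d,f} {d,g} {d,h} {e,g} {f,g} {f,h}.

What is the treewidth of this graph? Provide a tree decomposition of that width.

Treewidth 3.
One optimal decomposition is:
Bags: B1 = {b, d, f, g}  B2 = {b, d, e, g}  B3 = {a, b, d, g}  B4 = {b, d, f, h}  B5 = {c, d, f, g}
Tree: B1–B2, B1–B3, B1–B4, B1–B5

Each bag holds 4 vertices, so the decomposition has width 3, which upper-bounds the treewidth. For the lower bound, the 4 vertices {c, d, f, g} are pairwise adjacent, and any tree decomposition puts a clique entirely inside one bag — forcing width ≥ 3. Therefore the treewidth is 3.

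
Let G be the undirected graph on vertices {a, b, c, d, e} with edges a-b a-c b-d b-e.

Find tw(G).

A width-1 tree decomposition is:
Bags: B1 = {b, d}  B2 = {a, b}  B3 = {a, c}  B4 = {b, e}
Tree: B1–B2, B2–B3, B1–B4
The largest bag has 2 vertices, giving width 1; this decomposition certifies tw(G) ≤ 1. Any graph with an edge has treewidth ≥ 1, and G has the edge b–d. Combining the bounds, tw(G) = 1.

1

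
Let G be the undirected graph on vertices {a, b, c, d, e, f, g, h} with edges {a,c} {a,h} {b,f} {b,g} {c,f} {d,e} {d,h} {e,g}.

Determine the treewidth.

2

A width-2 tree decomposition is:
Bags: B1 = {b, f, g}  B2 = {c, f, g}  B3 = {a, c, g}  B4 = {a, g, h}  B5 = {d, g, h}  B6 = {d, e, g}
Tree: B1–B2, B2–B3, B3–B4, B4–B5, B5–B6
Each bag holds 3 vertices, so the decomposition has width 2, which upper-bounds the treewidth. For the lower bound, G contains the cycle g–b–f–c–a–h–d–e–g, so G is not a forest; only forests have treewidth ≤ 1, hence tw(G) ≥ 2. Hence tw(G) = 2 exactly.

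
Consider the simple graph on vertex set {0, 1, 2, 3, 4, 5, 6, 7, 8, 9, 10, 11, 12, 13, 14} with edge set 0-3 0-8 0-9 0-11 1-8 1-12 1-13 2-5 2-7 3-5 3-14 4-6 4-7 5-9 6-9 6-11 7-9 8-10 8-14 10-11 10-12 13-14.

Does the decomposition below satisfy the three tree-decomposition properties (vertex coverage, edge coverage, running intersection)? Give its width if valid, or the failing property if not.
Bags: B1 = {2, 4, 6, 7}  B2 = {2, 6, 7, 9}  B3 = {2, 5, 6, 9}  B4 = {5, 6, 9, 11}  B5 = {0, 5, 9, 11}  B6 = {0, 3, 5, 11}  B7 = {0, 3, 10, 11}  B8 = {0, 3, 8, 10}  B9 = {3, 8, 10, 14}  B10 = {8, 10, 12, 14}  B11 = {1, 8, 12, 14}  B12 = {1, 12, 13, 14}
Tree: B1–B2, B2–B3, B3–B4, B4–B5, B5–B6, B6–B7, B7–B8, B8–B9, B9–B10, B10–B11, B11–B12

Vertex coverage: the bags together contain {0, 1, 2, 3, 4, 5, 6, 7, 8, 9, 10, 11, 12, 13, 14}, the full vertex set. Edge coverage: each edge of G has both endpoints in at least one bag. Running intersection: for every vertex, the bags containing it form a connected subtree. All three properties hold, so this is a valid tree decomposition of width max|bag| − 1 = 3, and hence tw(G) ≤ 3.

Yes; width 3.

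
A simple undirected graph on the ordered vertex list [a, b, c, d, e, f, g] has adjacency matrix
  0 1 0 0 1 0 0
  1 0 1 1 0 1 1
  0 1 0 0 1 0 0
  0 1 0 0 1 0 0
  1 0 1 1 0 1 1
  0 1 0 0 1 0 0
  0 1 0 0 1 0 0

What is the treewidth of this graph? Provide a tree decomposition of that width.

Every bag has size at most 3, so the width is 3 − 1 = 2 and tw(G) ≤ 2. For the lower bound, G contains the cycle e–f–b–a–e, so G is not a forest; only forests have treewidth ≤ 1, hence tw(G) ≥ 2. Therefore the treewidth is 2.

Treewidth 2.
Bags: B1 = {b, e, f}  B2 = {a, b, e}  B3 = {b, e, g}  B4 = {b, d, e}  B5 = {b, c, e}
Tree: B1–B2, B2–B3, B3–B4, B4–B5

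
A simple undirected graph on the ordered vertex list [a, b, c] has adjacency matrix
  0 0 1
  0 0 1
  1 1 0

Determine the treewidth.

1

A width-1 tree decomposition is:
Bags: B1 = {b, c}  B2 = {a, c}
Tree: B1–B2
The largest bag has 2 vertices, giving width 1; this decomposition certifies tw(G) ≤ 1. Any graph with an edge has treewidth ≥ 1, and G has the edge c–b. Hence tw(G) = 1 exactly.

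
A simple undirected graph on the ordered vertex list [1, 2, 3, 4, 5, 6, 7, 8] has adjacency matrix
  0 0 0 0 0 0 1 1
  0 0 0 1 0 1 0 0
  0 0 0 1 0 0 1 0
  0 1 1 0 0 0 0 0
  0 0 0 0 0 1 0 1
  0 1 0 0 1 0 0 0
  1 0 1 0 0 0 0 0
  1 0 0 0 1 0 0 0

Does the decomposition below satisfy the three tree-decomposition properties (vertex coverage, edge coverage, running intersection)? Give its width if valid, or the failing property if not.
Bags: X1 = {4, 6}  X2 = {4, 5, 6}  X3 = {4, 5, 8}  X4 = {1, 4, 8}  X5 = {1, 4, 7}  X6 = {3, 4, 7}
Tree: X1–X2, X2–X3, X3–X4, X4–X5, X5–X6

No — vertex 2 appears in no bag.

A tree decomposition must satisfy three properties: every vertex lies in some bag; for every edge, both endpoints lie together in some bag; and for every vertex, the bags containing it form a connected subtree. Here vertex 2 appears in no bag, so the decomposition is invalid.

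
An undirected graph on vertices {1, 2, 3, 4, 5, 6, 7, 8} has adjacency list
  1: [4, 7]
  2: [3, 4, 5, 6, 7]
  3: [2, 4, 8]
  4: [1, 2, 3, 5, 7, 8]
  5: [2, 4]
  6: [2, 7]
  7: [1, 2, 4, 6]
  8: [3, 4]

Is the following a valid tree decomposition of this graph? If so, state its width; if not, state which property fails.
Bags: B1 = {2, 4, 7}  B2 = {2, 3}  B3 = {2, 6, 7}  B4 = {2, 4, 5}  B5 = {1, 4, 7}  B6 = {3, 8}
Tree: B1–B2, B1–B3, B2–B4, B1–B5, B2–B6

A tree decomposition must satisfy three properties: every vertex lies in some bag; for every edge, both endpoints lie together in some bag; and for every vertex, the bags containing it form a connected subtree. Here edge (4,3) lies in no bag, so the decomposition is invalid.

No — edge (4,3) lies in no bag.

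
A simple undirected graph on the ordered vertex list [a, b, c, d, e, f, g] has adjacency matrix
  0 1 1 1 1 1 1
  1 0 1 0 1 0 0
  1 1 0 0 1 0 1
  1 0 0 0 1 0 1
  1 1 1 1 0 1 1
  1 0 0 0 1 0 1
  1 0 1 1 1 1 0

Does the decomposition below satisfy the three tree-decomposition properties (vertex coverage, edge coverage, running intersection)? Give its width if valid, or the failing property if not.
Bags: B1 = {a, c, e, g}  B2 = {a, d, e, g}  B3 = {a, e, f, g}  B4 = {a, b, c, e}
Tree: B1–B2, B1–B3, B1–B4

Yes; width 3.

Vertex coverage: the bags together contain {a, b, c, d, e, f, g}, the full vertex set. Edge coverage: each edge of G has both endpoints in at least one bag. Running intersection: for every vertex, the bags containing it form a connected subtree. All three properties hold, so this is a valid tree decomposition of width max|bag| − 1 = 3, and hence tw(G) ≤ 3.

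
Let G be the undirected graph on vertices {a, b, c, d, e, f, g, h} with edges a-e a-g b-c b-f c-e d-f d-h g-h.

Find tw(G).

2

A width-2 tree decomposition is:
Bags: B1 = {b, c, f}  B2 = {c, d, f}  B3 = {c, d, h}  B4 = {c, g, h}  B5 = {a, c, g}  B6 = {a, c, e}
Tree: B1–B2, B2–B3, B3–B4, B4–B5, B5–B6
Every bag has size at most 3, so the width is 3 − 1 = 2 and tw(G) ≤ 2. Since c–b–f–d–h–g–a–e–c is a cycle in G, G is not acyclic. Forests are exactly the graphs of treewidth ≤ 1, so tw(G) ≥ 2. Hence tw(G) = 2 exactly.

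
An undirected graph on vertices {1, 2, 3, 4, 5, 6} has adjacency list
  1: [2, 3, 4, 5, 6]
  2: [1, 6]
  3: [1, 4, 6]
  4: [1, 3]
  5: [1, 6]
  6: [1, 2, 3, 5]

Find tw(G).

A width-2 tree decomposition is:
Bags: B1 = {1, 5, 6}  B2 = {1, 3, 6}  B3 = {1, 2, 6}  B4 = {1, 3, 4}
Tree: B1–B2, B1–B3, B2–B4
Each bag holds 3 vertices, so the decomposition has width 2, which upper-bounds the treewidth. On the other hand G contains the 3-clique {1, 3, 4}. A clique must lie in a single bag of any decomposition, so no decomposition can have width below 2. The upper and lower bounds meet at 2, so that is the treewidth.

2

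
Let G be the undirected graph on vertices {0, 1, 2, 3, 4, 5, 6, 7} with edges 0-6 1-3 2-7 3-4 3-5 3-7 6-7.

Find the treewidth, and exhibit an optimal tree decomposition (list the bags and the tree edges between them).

Treewidth 1.
One optimal decomposition is:
Bags: B1 = {3, 4}  B2 = {3, 7}  B3 = {6, 7}  B4 = {2, 7}  B5 = {1, 3}  B6 = {3, 5}  B7 = {0, 6}
Tree: B1–B2, B2–B3, B2–B4, B2–B5, B1–B6, B3–B7

The largest bag has 2 vertices, giving width 1; this decomposition certifies tw(G) ≤ 1. G has an edge, so its treewidth is at least 1. Hence tw(G) = 1 exactly.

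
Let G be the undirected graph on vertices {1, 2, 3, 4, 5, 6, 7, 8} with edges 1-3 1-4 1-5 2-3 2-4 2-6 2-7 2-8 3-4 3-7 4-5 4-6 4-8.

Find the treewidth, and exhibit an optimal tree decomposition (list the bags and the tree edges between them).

Treewidth 2.
One optimal decomposition is:
Bags: B1 = {2, 3, 4}  B2 = {2, 4, 8}  B3 = {1, 3, 4}  B4 = {2, 4, 6}  B5 = {1, 4, 5}  B6 = {2, 3, 7}
Tree: B1–B2, B1–B3, B2–B4, B3–B5, B1–B6

The largest bag has 3 vertices, giving width 2; this decomposition certifies tw(G) ≤ 2. On the other hand G contains the 3-clique {1, 3, 4}. A clique must lie in a single bag of any decomposition, so no decomposition can have width below 2. Hence tw(G) = 2 exactly.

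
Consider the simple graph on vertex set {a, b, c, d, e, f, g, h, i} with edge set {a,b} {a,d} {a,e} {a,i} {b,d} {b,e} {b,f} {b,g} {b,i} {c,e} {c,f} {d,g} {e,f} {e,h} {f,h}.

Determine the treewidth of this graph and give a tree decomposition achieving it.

Every bag has size at most 3, so the width is 3 − 1 = 2 and tw(G) ≤ 2. On the other hand G contains the 3-clique {e, f, h}. A clique must lie in a single bag of any decomposition, so no decomposition can have width below 2. Hence tw(G) = 2 exactly.

Treewidth 2.
One such decomposition:
Bags: B1 = {a, b, e}  B2 = {a, b, d}  B3 = {a, b, i}  B4 = {b, e, f}  B5 = {e, f, h}  B6 = {c, e, f}  B7 = {b, d, g}
Tree: B1–B2, B1–B3, B1–B4, B4–B5, B5–B6, B2–B7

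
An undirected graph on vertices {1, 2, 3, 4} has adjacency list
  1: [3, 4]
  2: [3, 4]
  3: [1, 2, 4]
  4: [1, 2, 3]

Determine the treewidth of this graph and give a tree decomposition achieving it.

Each bag holds 3 vertices, so the decomposition has width 2, which upper-bounds the treewidth. On the other hand G contains the 3-clique {1, 3, 4}. A clique must lie in a single bag of any decomposition, so no decomposition can have width below 2. The upper and lower bounds meet at 2, so that is the treewidth.

Treewidth 2.
One such decomposition:
Bags: B1 = {1, 3, 4}  B2 = {2, 3, 4}
Tree: B1–B2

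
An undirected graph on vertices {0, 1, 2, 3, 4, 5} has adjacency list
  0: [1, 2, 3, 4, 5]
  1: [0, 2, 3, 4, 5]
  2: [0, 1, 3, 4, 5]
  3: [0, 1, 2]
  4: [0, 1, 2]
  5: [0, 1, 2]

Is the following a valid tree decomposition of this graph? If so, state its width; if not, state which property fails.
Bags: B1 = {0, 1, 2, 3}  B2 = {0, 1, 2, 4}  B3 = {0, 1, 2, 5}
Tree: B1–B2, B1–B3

Vertex coverage: the bags together contain {0, 1, 2, 3, 4, 5}, the full vertex set. Edge coverage: each edge of G has both endpoints in at least one bag. Running intersection: for every vertex, the bags containing it form a connected subtree. All three properties hold, so this is a valid tree decomposition of width max|bag| − 1 = 3, and hence tw(G) ≤ 3.

Yes; width 3.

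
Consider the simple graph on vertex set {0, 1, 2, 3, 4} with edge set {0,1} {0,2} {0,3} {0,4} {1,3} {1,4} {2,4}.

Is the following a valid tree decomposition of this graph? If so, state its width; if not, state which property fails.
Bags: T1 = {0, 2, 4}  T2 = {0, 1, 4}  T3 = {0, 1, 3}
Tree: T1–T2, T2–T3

Vertex coverage: the bags together contain {0, 1, 2, 3, 4}, the full vertex set. Edge coverage: each edge of G has both endpoints in at least one bag. Running intersection: for every vertex, the bags containing it form a connected subtree. All three properties hold, so this is a valid tree decomposition of width max|bag| − 1 = 2, and hence tw(G) ≤ 2.

Yes; width 2.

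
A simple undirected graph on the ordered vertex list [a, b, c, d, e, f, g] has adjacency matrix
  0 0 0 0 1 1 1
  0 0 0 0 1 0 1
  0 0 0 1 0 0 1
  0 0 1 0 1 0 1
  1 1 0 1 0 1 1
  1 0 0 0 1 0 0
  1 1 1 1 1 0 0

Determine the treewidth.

2

A width-2 tree decomposition is:
Bags: B1 = {d, e, g}  B2 = {b, e, g}  B3 = {c, d, g}  B4 = {a, e, g}  B5 = {a, e, f}
Tree: B1–B2, B1–B3, B2–B4, B4–B5
Every bag has size at most 3, so the width is 3 − 1 = 2 and tw(G) ≤ 2. Conversely, {d, e, g} is a clique of size 3, and the vertices of any clique must share a bag in every tree decomposition; so some bag has ≥ 3 vertices and tw(G) ≥ 2. Combining the bounds, tw(G) = 2.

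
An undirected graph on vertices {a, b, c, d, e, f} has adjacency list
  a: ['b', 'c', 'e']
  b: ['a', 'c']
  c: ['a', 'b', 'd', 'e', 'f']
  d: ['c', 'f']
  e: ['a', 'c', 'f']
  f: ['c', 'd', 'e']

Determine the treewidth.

A width-2 tree decomposition is:
Bags: B1 = {a, b, c}  B2 = {a, c, e}  B3 = {c, e, f}  B4 = {c, d, f}
Tree: B1–B2, B2–B3, B3–B4
Every bag has size at most 3, so the width is 3 − 1 = 2 and tw(G) ≤ 2. For the lower bound, the 3 vertices {a, c, e} are pairwise adjacent, and any tree decomposition puts a clique entirely inside one bag — forcing width ≥ 2. Therefore the treewidth is 2.

2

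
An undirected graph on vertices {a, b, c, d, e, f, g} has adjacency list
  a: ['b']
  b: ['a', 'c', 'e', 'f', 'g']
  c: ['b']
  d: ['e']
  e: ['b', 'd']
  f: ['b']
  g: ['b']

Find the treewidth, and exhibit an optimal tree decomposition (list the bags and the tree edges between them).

The largest bag has 2 vertices, giving width 1; this decomposition certifies tw(G) ≤ 1. Since G has at least one edge (e.g. e–b), it is not an edgeless graph, so tw(G) ≥ 1. Therefore the treewidth is 1.

Treewidth 1.
One optimal decomposition is:
Bags: B1 = {b, e}  B2 = {b, c}  B3 = {b, f}  B4 = {a, b}  B5 = {b, g}  B6 = {d, e}
Tree: B1–B2, B1–B3, B2–B4, B1–B5, B1–B6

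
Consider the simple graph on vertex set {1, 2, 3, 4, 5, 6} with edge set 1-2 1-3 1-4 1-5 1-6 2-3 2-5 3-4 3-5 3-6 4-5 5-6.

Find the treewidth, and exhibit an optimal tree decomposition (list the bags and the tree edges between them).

Every bag has size at most 4, so the width is 4 − 1 = 3 and tw(G) ≤ 3. For the lower bound, the 4 vertices {1, 2, 3, 5} are pairwise adjacent, and any tree decomposition puts a clique entirely inside one bag — forcing width ≥ 3. Hence tw(G) = 3 exactly.

Treewidth 3.
Bags: B1 = {1, 2, 3, 5}  B2 = {1, 3, 4, 5}  B3 = {1, 3, 5, 6}
Tree: B1–B2, B2–B3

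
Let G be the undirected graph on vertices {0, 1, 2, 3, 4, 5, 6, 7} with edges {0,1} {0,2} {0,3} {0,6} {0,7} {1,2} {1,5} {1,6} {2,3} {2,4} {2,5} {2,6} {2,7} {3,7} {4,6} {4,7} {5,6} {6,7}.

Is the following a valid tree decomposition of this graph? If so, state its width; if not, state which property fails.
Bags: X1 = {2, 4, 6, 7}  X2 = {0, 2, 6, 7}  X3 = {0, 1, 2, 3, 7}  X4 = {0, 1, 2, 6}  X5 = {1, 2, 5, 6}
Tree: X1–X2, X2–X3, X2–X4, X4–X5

No — bags containing vertex 1 are not connected in the tree.

A tree decomposition must satisfy three properties: every vertex lies in some bag; for every edge, both endpoints lie together in some bag; and for every vertex, the bags containing it form a connected subtree. Here bags containing vertex 1 are not connected in the tree, so the decomposition is invalid.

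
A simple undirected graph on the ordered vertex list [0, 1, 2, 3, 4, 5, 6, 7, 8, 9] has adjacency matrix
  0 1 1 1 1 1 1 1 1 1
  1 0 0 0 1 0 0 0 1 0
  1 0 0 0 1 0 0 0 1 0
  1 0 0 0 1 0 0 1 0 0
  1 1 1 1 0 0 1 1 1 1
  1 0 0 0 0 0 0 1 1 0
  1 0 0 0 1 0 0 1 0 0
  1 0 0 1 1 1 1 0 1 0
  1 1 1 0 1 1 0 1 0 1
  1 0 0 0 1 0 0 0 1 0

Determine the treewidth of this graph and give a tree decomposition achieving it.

Treewidth 3.
One optimal decomposition is:
Bags: B1 = {0, 1, 4, 8}  B2 = {0, 4, 7, 8}  B3 = {0, 2, 4, 8}  B4 = {0, 4, 6, 7}  B5 = {0, 3, 4, 7}  B6 = {0, 4, 8, 9}  B7 = {0, 5, 7, 8}
Tree: B1–B2, B2–B3, B2–B4, B4–B5, B2–B6, B2–B7

The largest bag has 4 vertices, giving width 3; this decomposition certifies tw(G) ≤ 3. On the other hand G contains the 4-clique {0, 1, 4, 8}. A clique must lie in a single bag of any decomposition, so no decomposition can have width below 3. Combining the bounds, tw(G) = 3.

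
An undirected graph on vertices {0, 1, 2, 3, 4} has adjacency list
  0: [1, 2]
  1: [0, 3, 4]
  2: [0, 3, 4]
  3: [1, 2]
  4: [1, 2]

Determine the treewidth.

A width-2 tree decomposition is:
Bags: B1 = {0, 1, 2}  B2 = {1, 2, 4}  B3 = {1, 2, 3}
Tree: B1–B2, B2–B3
Every bag has size at most 3, so the width is 3 − 1 = 2 and tw(G) ≤ 2. The edges 2–0–1–4–2 form a cycle, so G is not a tree and its treewidth is at least 2. Combining the bounds, tw(G) = 2.

2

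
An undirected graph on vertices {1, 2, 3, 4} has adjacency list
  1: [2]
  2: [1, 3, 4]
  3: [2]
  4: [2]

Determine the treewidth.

A width-1 tree decomposition is:
Bags: B1 = {2, 3}  B2 = {2, 4}  B3 = {1, 2}
Tree: B1–B2, B2–B3
Every bag has size at most 2, so the width is 2 − 1 = 1 and tw(G) ≤ 1. Since G has at least one edge (e.g. 3–2), it is not an edgeless graph, so tw(G) ≥ 1. Hence tw(G) = 1 exactly.

1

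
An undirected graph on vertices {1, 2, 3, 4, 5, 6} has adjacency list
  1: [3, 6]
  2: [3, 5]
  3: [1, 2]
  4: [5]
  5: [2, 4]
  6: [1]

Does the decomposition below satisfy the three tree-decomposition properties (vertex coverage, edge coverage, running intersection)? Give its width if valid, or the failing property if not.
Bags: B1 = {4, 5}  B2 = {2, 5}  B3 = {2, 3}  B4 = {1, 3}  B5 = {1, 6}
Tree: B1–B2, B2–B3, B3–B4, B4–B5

Vertex coverage: the bags together contain {1, 2, 3, 4, 5, 6}, the full vertex set. Edge coverage: each edge of G has both endpoints in at least one bag. Running intersection: for every vertex, the bags containing it form a connected subtree. All three properties hold, so this is a valid tree decomposition of width max|bag| − 1 = 1, and hence tw(G) ≤ 1.

Yes; width 1.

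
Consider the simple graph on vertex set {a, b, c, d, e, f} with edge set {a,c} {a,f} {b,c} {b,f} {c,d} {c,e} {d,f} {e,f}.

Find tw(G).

2

A width-2 tree decomposition is:
Bags: B1 = {c, e, f}  B2 = {a, c, f}  B3 = {b, c, f}  B4 = {c, d, f}
Tree: B1–B2, B2–B3, B3–B4
Each bag holds 3 vertices, so the decomposition has width 2, which upper-bounds the treewidth. Since c–e–f–a–c is a cycle in G, G is not acyclic. Forests are exactly the graphs of treewidth ≤ 1, so tw(G) ≥ 2. Hence tw(G) = 2 exactly.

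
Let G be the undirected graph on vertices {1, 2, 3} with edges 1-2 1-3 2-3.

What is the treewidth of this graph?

2

A width-2 tree decomposition is:
Bags: B1 = {1, 2, 3}
Tree: (single bag)
A single bag containing all 3 vertices is trivially a valid decomposition of width 2. For the lower bound, the 3 vertices {1, 2, 3} are pairwise adjacent, and any tree decomposition puts a clique entirely inside one bag — forcing width ≥ 2. Hence tw(G) = 2 exactly.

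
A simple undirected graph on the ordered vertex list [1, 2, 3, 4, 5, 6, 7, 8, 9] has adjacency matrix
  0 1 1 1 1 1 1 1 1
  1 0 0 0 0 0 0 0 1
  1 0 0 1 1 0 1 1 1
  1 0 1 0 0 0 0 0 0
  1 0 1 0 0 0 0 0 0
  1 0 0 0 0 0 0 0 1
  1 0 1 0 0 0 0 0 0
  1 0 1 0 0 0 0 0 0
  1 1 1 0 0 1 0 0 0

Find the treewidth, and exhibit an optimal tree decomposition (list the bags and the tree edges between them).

Every bag has size at most 3, so the width is 3 − 1 = 2 and tw(G) ≤ 2. For the lower bound, the 3 vertices {1, 2, 9} are pairwise adjacent, and any tree decomposition puts a clique entirely inside one bag — forcing width ≥ 2. Hence tw(G) = 2 exactly.

Treewidth 2.
Bags: B1 = {1, 3, 4}  B2 = {1, 3, 7}  B3 = {1, 3, 9}  B4 = {1, 3, 5}  B5 = {1, 3, 8}  B6 = {1, 6, 9}  B7 = {1, 2, 9}
Tree: B1–B2, B2–B3, B1–B4, B3–B5, B3–B6, B6–B7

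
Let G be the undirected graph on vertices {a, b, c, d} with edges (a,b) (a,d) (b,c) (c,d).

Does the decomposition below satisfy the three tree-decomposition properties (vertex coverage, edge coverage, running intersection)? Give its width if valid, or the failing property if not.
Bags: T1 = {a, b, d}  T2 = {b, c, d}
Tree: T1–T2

Yes; width 2.

Every vertex of G appears in some bag (union = {a, b, c, d}); every edge is covered by a bag; and for each vertex v the set of bags containing v is connected in the bag tree. The decomposition is therefore valid. The largest bag has 3 vertices, so the width is 2.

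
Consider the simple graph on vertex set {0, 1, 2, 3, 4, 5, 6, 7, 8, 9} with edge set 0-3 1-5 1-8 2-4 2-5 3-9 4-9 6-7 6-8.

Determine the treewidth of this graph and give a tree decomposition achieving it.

Treewidth 1.
One optimal decomposition is:
Bags: B1 = {0, 3}  B2 = {3, 9}  B3 = {4, 9}  B4 = {2, 4}  B5 = {2, 5}  B6 = {1, 5}  B7 = {1, 8}  B8 = {6, 8}  B9 = {6, 7}
Tree: B1–B2, B2–B3, B3–B4, B4–B5, B5–B6, B6–B7, B7–B8, B8–B9

Each bag holds 2 vertices, so the decomposition has width 1, which upper-bounds the treewidth. Any graph with an edge has treewidth ≥ 1, and G has the edge 0–3. Combining the bounds, tw(G) = 1.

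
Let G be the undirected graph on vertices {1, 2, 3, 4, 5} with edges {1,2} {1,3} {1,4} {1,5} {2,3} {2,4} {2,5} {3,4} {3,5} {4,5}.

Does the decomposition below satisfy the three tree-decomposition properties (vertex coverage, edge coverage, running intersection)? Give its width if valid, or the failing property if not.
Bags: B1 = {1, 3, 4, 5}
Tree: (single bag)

A tree decomposition must satisfy three properties: every vertex lies in some bag; for every edge, both endpoints lie together in some bag; and for every vertex, the bags containing it form a connected subtree. Here vertex 2 appears in no bag, so the decomposition is invalid.

No — vertex 2 appears in no bag.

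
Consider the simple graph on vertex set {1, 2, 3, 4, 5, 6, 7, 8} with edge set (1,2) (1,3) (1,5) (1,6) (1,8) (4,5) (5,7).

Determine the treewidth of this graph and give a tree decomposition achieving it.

Treewidth 1.
One such decomposition:
Bags: B1 = {1, 6}  B2 = {1, 5}  B3 = {5, 7}  B4 = {1, 3}  B5 = {1, 2}  B6 = {4, 5}  B7 = {1, 8}
Tree: B1–B2, B2–B3, B1–B4, B1–B5, B3–B6, B4–B7

The largest bag has 2 vertices, giving width 1; this decomposition certifies tw(G) ≤ 1. Since G has at least one edge (e.g. 1–6), it is not an edgeless graph, so tw(G) ≥ 1. Hence tw(G) = 1 exactly.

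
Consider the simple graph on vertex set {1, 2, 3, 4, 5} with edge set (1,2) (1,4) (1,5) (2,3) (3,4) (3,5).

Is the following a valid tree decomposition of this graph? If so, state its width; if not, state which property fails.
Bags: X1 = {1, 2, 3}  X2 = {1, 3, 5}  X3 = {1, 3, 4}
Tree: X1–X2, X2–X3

Yes; width 2.

Every vertex of G appears in some bag (union = {1, 2, 3, 4, 5}); every edge is covered by a bag; and for each vertex v the set of bags containing v is connected in the bag tree. The decomposition is therefore valid. The largest bag has 3 vertices, so the width is 2.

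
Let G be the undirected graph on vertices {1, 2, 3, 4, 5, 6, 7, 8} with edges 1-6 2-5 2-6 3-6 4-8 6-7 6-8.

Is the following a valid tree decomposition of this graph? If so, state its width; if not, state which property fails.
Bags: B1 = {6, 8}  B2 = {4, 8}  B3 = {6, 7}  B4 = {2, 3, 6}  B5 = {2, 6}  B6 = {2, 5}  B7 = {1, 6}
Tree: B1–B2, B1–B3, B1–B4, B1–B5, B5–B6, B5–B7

No — bags containing vertex 2 are not connected in the tree.

A tree decomposition must satisfy three properties: every vertex lies in some bag; for every edge, both endpoints lie together in some bag; and for every vertex, the bags containing it form a connected subtree. Here bags containing vertex 2 are not connected in the tree, so the decomposition is invalid.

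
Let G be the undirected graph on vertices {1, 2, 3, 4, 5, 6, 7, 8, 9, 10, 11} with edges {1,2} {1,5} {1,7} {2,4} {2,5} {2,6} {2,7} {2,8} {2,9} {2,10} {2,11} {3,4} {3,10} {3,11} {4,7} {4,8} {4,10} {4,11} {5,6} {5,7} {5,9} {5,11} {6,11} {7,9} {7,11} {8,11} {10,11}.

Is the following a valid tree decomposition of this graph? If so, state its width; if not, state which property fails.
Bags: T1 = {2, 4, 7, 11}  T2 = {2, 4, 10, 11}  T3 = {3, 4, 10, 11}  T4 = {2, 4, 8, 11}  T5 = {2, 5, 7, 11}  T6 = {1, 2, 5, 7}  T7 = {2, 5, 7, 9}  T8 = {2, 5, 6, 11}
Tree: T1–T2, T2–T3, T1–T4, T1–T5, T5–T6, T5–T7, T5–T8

Yes; width 3.

Vertex coverage: the bags together contain {1, 2, 3, 4, 5, 6, 7, 8, 9, 10, 11}, the full vertex set. Edge coverage: each edge of G has both endpoints in at least one bag. Running intersection: for every vertex, the bags containing it form a connected subtree. All three properties hold, so this is a valid tree decomposition of width max|bag| − 1 = 3, and hence tw(G) ≤ 3.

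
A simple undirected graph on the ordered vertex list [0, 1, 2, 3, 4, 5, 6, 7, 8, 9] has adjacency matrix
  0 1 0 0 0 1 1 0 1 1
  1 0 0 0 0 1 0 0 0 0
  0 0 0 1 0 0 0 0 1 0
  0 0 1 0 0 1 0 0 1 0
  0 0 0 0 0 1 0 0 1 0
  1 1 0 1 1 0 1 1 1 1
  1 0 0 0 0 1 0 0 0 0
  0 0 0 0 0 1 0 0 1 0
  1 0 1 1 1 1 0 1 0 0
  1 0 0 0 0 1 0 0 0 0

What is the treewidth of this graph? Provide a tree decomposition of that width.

Treewidth 2.
One such decomposition:
Bags: B1 = {0, 1, 5}  B2 = {0, 5, 8}  B3 = {0, 5, 9}  B4 = {3, 5, 8}  B5 = {5, 7, 8}  B6 = {0, 5, 6}  B7 = {2, 3, 8}  B8 = {4, 5, 8}
Tree: B1–B2, B1–B3, B2–B4, B2–B5, B3–B6, B4–B7, B4–B8

Each bag holds 3 vertices, so the decomposition has width 2, which upper-bounds the treewidth. For the lower bound, the 3 vertices {2, 3, 8} are pairwise adjacent, and any tree decomposition puts a clique entirely inside one bag — forcing width ≥ 2. Combining the bounds, tw(G) = 2.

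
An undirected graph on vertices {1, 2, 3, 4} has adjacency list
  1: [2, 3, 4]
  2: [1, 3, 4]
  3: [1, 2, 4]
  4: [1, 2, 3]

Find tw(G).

3

A width-3 tree decomposition is:
Bags: B1 = {1, 2, 3, 4}
Tree: (single bag)
A single bag containing all 4 vertices is trivially a valid decomposition of width 3. Conversely, {1, 2, 3, 4} is a clique of size 4, and the vertices of any clique must share a bag in every tree decomposition; so some bag has ≥ 4 vertices and tw(G) ≥ 3. Therefore the treewidth is 3.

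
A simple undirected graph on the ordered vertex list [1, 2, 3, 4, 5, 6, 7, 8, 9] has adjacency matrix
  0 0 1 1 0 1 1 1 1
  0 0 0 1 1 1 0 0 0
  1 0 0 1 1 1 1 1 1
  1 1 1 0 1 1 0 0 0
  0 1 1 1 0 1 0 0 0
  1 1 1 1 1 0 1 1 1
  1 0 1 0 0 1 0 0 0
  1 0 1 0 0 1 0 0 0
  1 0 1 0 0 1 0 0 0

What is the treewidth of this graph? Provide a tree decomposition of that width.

Each bag holds 4 vertices, so the decomposition has width 3, which upper-bounds the treewidth. Conversely, {2, 4, 5, 6} is a clique of size 4, and the vertices of any clique must share a bag in every tree decomposition; so some bag has ≥ 4 vertices and tw(G) ≥ 3. The upper and lower bounds meet at 3, so that is the treewidth.

Treewidth 3.
One optimal decomposition is:
Bags: B1 = {1, 3, 6, 7}  B2 = {1, 3, 4, 6}  B3 = {1, 3, 6, 9}  B4 = {3, 4, 5, 6}  B5 = {2, 4, 5, 6}  B6 = {1, 3, 6, 8}
Tree: B1–B2, B2–B3, B2–B4, B4–B5, B1–B6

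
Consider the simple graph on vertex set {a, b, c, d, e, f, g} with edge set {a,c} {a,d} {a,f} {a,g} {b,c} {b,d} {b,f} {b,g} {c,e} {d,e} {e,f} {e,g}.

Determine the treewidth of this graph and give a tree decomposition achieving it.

The largest bag has 4 vertices, giving width 3; this decomposition certifies tw(G) ≤ 3. For the lower bound: the 4 vertex sets {e,f}, {b,c}, {a}, {g} are disjoint, each induces a connected subgraph, and every pair is joined by at least one edge of G. Contracting each set to a single vertex therefore yields K_{4} as a minor, and since treewidth is minor-monotone, tw(G) ≥ tw(K_{4}) = 3. Hence tw(G) = 3 exactly.

Treewidth 3.
One optimal decomposition is:
Bags: B1 = {a, b, e, f}  B2 = {a, b, c, e}  B3 = {a, b, e, g}  B4 = {a, b, d, e}
Tree: B1–B2, B2–B3, B3–B4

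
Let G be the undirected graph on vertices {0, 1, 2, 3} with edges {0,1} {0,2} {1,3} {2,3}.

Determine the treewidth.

A width-2 tree decomposition is:
Bags: B1 = {0, 1, 3}  B2 = {0, 2, 3}
Tree: B1–B2
Every bag has size at most 3, so the width is 3 − 1 = 2 and tw(G) ≤ 2. Since 0–1–3–2–0 is a cycle in G, G is not acyclic. Forests are exactly the graphs of treewidth ≤ 1, so tw(G) ≥ 2. The upper and lower bounds meet at 2, so that is the treewidth.

2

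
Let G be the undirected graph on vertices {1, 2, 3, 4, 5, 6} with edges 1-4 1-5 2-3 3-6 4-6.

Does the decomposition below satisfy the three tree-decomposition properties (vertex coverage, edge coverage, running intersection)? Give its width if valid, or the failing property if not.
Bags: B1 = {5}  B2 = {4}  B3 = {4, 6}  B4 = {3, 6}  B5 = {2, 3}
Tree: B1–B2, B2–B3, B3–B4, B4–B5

A tree decomposition must satisfy three properties: every vertex lies in some bag; for every edge, both endpoints lie together in some bag; and for every vertex, the bags containing it form a connected subtree. Here vertex 1 appears in no bag, so the decomposition is invalid.

No — vertex 1 appears in no bag.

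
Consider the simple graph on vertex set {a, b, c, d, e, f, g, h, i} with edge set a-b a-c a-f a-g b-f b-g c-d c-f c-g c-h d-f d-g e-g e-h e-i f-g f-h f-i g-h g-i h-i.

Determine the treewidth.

A width-3 tree decomposition is:
Bags: B1 = {f, g, h, i}  B2 = {c, f, g, h}  B3 = {c, d, f, g}  B4 = {a, c, f, g}  B5 = {a, b, f, g}  B6 = {e, g, h, i}
Tree: B1–B2, B2–B3, B3–B4, B4–B5, B1–B6
Every bag has size at most 4, so the width is 4 − 1 = 3 and tw(G) ≤ 3. On the other hand G contains the 4-clique {e, g, h, i}. A clique must lie in a single bag of any decomposition, so no decomposition can have width below 3. Therefore the treewidth is 3.

3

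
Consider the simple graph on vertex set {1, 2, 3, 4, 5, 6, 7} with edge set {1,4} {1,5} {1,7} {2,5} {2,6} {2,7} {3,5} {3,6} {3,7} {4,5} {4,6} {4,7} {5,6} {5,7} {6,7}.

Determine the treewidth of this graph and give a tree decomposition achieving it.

Every bag has size at most 4, so the width is 4 − 1 = 3 and tw(G) ≤ 3. For the lower bound, the 4 vertices {1, 4, 5, 7} are pairwise adjacent, and any tree decomposition puts a clique entirely inside one bag — forcing width ≥ 3. Hence tw(G) = 3 exactly.

Treewidth 3.
One such decomposition:
Bags: B1 = {4, 5, 6, 7}  B2 = {1, 4, 5, 7}  B3 = {2, 5, 6, 7}  B4 = {3, 5, 6, 7}
Tree: B1–B2, B1–B3, B1–B4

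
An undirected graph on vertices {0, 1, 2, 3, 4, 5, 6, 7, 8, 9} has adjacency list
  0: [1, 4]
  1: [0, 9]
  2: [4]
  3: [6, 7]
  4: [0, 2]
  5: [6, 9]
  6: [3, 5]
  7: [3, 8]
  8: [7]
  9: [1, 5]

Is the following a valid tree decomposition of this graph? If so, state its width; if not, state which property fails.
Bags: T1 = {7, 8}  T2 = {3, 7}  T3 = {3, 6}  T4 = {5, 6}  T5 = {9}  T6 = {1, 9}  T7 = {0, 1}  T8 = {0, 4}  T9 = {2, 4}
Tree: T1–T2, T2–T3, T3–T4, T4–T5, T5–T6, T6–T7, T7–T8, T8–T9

No — edge (5,9) lies in no bag.

A tree decomposition must satisfy three properties: every vertex lies in some bag; for every edge, both endpoints lie together in some bag; and for every vertex, the bags containing it form a connected subtree. Here edge (5,9) lies in no bag, so the decomposition is invalid.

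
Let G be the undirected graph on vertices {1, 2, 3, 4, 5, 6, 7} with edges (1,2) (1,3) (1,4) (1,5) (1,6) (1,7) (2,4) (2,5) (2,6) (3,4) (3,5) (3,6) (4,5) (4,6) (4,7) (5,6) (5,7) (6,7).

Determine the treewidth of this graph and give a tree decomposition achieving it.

Every bag has size at most 5, so the width is 5 − 1 = 4 and tw(G) ≤ 4. Conversely, {1, 2, 4, 5, 6} is a clique of size 5, and the vertices of any clique must share a bag in every tree decomposition; so some bag has ≥ 5 vertices and tw(G) ≥ 4. Combining the bounds, tw(G) = 4.

Treewidth 4.
One optimal decomposition is:
Bags: B1 = {1, 4, 5, 6, 7}  B2 = {1, 3, 4, 5, 6}  B3 = {1, 2, 4, 5, 6}
Tree: B1–B2, B2–B3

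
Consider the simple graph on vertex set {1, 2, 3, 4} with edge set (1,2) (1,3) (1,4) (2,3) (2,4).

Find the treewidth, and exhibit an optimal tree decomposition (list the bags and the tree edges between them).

Treewidth 2.
One such decomposition:
Bags: B1 = {1, 2, 3}  B2 = {1, 2, 4}
Tree: B1–B2

The largest bag has 3 vertices, giving width 2; this decomposition certifies tw(G) ≤ 2. On the other hand G contains the 3-clique {1, 2, 3}. A clique must lie in a single bag of any decomposition, so no decomposition can have width below 2. Combining the bounds, tw(G) = 2.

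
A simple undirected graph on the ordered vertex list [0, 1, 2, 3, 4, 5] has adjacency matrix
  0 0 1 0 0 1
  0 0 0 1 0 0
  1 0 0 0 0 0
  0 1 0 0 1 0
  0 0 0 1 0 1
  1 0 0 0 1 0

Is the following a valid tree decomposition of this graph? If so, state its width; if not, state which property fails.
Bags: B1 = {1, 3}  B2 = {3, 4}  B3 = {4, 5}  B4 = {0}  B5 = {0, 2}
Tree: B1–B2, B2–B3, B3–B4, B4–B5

No — edge (5,0) lies in no bag.

A tree decomposition must satisfy three properties: every vertex lies in some bag; for every edge, both endpoints lie together in some bag; and for every vertex, the bags containing it form a connected subtree. Here edge (5,0) lies in no bag, so the decomposition is invalid.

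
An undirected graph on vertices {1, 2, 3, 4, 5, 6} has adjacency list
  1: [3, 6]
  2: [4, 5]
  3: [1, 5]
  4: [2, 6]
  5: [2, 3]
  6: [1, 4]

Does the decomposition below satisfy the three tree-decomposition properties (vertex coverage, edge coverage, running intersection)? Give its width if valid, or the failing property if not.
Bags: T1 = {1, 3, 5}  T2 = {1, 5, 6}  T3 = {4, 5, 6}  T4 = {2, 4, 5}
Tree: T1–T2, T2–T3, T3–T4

Yes; width 2.

Vertex coverage: the bags together contain {1, 2, 3, 4, 5, 6}, the full vertex set. Edge coverage: each edge of G has both endpoints in at least one bag. Running intersection: for every vertex, the bags containing it form a connected subtree. All three properties hold, so this is a valid tree decomposition of width max|bag| − 1 = 2, and hence tw(G) ≤ 2.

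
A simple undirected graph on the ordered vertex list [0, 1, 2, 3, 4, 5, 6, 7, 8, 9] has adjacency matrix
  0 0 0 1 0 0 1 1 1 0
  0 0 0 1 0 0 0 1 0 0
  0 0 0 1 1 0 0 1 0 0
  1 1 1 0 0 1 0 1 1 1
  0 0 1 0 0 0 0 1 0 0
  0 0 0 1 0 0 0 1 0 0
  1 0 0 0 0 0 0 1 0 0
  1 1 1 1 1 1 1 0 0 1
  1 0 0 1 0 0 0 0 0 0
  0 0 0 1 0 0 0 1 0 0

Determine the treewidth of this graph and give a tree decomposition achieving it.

Treewidth 2.
One optimal decomposition is:
Bags: B1 = {0, 3, 7}  B2 = {3, 7, 9}  B3 = {2, 3, 7}  B4 = {0, 3, 8}  B5 = {0, 6, 7}  B6 = {1, 3, 7}  B7 = {3, 5, 7}  B8 = {2, 4, 7}
Tree: B1–B2, B1–B3, B1–B4, B1–B5, B2–B6, B3–B7, B3–B8

The largest bag has 3 vertices, giving width 2; this decomposition certifies tw(G) ≤ 2. For the lower bound, the 3 vertices {0, 3, 8} are pairwise adjacent, and any tree decomposition puts a clique entirely inside one bag — forcing width ≥ 2. Hence tw(G) = 2 exactly.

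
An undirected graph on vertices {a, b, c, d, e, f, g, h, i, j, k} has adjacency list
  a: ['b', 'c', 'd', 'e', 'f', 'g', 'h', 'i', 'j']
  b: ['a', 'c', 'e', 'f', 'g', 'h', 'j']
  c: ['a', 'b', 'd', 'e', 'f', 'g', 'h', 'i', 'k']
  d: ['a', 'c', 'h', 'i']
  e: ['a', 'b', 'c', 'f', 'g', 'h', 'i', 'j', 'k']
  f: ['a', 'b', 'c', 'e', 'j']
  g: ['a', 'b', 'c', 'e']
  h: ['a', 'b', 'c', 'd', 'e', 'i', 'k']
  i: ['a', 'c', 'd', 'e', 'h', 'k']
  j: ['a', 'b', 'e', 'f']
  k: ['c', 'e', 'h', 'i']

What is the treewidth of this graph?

4

A width-4 tree decomposition is:
Bags: B1 = {a, b, c, e, h}  B2 = {a, c, e, h, i}  B3 = {a, b, c, e, g}  B4 = {a, c, d, h, i}  B5 = {a, b, c, e, f}  B6 = {c, e, h, i, k}  B7 = {a, b, e, f, j}
Tree: B1–B2, B1–B3, B2–B4, B1–B5, B2–B6, B5–B7
Each bag holds 5 vertices, so the decomposition has width 4, which upper-bounds the treewidth. Conversely, {a, b, e, f, j} is a clique of size 5, and the vertices of any clique must share a bag in every tree decomposition; so some bag has ≥ 5 vertices and tw(G) ≥ 4. Therefore the treewidth is 4.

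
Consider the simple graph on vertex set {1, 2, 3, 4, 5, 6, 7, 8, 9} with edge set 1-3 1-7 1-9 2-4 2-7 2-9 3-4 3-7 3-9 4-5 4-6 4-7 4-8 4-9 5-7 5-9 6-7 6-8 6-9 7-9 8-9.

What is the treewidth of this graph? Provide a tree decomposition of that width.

Treewidth 3.
One such decomposition:
Bags: B1 = {4, 6, 8, 9}  B2 = {4, 6, 7, 9}  B3 = {3, 4, 7, 9}  B4 = {1, 3, 7, 9}  B5 = {4, 5, 7, 9}  B6 = {2, 4, 7, 9}
Tree: B1–B2, B2–B3, B3–B4, B3–B5, B3–B6

Each bag holds 4 vertices, so the decomposition has width 3, which upper-bounds the treewidth. On the other hand G contains the 4-clique {1, 3, 7, 9}. A clique must lie in a single bag of any decomposition, so no decomposition can have width below 3. The upper and lower bounds meet at 3, so that is the treewidth.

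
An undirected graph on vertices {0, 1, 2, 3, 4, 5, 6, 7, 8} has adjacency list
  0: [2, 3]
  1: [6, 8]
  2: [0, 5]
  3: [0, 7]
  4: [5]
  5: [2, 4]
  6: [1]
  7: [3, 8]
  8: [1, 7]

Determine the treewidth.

A width-1 tree decomposition is:
Bags: B1 = {4, 5}  B2 = {2, 5}  B3 = {0, 2}  B4 = {0, 3}  B5 = {3, 7}  B6 = {7, 8}  B7 = {1, 8}  B8 = {1, 6}
Tree: B1–B2, B2–B3, B3–B4, B4–B5, B5–B6, B6–B7, B7–B8
Each bag holds 2 vertices, so the decomposition has width 1, which upper-bounds the treewidth. Since G has at least one edge (e.g. 4–5), it is not an edgeless graph, so tw(G) ≥ 1. Hence tw(G) = 1 exactly.

1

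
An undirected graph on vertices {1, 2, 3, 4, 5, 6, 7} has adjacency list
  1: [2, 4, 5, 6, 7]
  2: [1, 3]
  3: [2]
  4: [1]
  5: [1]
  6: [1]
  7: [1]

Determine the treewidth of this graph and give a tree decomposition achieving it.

The largest bag has 2 vertices, giving width 1; this decomposition certifies tw(G) ≤ 1. G has an edge, so its treewidth is at least 1. Combining the bounds, tw(G) = 1.

Treewidth 1.
One optimal decomposition is:
Bags: B1 = {1, 7}  B2 = {1, 2}  B3 = {2, 3}  B4 = {1, 6}  B5 = {1, 5}  B6 = {1, 4}
Tree: B1–B2, B2–B3, B2–B4, B4–B5, B4–B6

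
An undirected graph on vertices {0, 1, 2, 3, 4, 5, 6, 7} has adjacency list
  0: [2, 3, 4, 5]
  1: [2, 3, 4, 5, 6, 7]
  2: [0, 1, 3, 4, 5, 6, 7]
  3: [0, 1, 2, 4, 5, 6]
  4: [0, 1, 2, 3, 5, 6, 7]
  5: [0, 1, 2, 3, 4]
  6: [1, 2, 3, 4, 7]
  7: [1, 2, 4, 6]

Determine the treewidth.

4

A width-4 tree decomposition is:
Bags: B1 = {0, 2, 3, 4, 5}  B2 = {1, 2, 3, 4, 5}  B3 = {1, 2, 3, 4, 6}  B4 = {1, 2, 4, 6, 7}
Tree: B1–B2, B2–B3, B3–B4
Each bag holds 5 vertices, so the decomposition has width 4, which upper-bounds the treewidth. On the other hand G contains the 5-clique {0, 2, 3, 4, 5}. A clique must lie in a single bag of any decomposition, so no decomposition can have width below 4. Combining the bounds, tw(G) = 4.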